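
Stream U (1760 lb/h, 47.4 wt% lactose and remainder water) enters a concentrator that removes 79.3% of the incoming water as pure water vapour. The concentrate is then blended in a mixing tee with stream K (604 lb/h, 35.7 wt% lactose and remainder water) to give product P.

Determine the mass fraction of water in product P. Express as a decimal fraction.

Vapour removed = 0.793×0.526×1760 = 734.13 lb/h; concentrate = 1025.9 lb/h.
water reaching the mixer = 191.63 (from concentrate) + 604×0.643 = 580 lb/h.
Product flow = 1025.9 + 604 = 1629.9 lb/h; water fraction = 0.3559.

0.3559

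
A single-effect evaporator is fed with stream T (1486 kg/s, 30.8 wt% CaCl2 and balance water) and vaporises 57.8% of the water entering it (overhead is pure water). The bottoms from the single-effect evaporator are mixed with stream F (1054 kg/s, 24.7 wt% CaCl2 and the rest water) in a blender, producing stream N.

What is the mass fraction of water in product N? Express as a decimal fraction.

0.631

Vapour removed = 0.578×0.692×1486 = 594.36 kg/s; concentrate = 891.64 kg/s.
water reaching the mixer = 433.95 (from concentrate) + 1054×0.753 = 1227.6 kg/s.
Product flow = 891.64 + 1054 = 1945.6 kg/s; water fraction = 0.631.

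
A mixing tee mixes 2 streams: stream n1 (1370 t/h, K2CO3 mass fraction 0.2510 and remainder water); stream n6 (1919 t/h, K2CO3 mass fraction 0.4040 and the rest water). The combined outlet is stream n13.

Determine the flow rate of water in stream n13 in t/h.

water out = water in = 1370×0.749 + 1919×0.596 = 2169.9 t/h.

2170 t/h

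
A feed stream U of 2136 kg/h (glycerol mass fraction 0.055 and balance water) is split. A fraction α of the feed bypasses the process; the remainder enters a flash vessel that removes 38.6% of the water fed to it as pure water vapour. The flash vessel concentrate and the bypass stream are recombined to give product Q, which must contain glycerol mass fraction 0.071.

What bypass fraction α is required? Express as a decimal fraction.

All 2136×0.055 = 117.48 kg/h of glycerol reaches Q, so Q = 117.48/0.071 = 1654.6 kg/h and vapour = 481.35 kg/h.
The evaporator receives (1−α)·2136 of feed at 0.945 water and removes 0.386 of that water:
0.386×0.945×(1−α)×2136 = 481.35
(1−α) = 481.35/779.15 = 0.6178;  α = 0.3822.

0.382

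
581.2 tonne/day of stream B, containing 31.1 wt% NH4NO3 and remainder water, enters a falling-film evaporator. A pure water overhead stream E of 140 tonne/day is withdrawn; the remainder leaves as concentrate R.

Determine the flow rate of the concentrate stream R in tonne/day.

441.2 tonne/day

Concentrate = 581.2 − 140 = 441.2 tonne/day.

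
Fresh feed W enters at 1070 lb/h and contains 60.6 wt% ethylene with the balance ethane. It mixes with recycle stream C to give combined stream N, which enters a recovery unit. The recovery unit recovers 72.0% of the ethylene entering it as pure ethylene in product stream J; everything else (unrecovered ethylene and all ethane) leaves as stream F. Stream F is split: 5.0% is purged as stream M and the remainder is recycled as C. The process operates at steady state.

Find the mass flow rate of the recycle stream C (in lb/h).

ethane enters only via W and leaves only via the purge: 1070×0.394 = 0.050×(ethane in F), and the recovery unit passes all ethane, so ethane in N = ethane in F = 8431.6 lb/h.
ethylene in N: m_A = 1070×0.606 + (1−0.050)·(1−0.720)·m_A, so m_A = 648.42/0.7340 = 883.41 lb/h.
F = (1−0.720)×883.41 + 8431.6 = 8679 lb/h.
Recycle C = (1−0.050)×8679 = 8245 lb/h.

8245 lb/h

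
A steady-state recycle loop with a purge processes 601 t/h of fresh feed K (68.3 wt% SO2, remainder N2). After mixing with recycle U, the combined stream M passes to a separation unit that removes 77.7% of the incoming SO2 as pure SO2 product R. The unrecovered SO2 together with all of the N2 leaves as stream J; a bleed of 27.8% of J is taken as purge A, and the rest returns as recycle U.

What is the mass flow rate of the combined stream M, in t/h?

N2 enters only via K and leaves only via the purge: 601×0.317 = 0.278×(N2 in J), and the separation unit passes all N2, so N2 in M = N2 in J = 685.31 t/h.
SO2 in M: m_A = 601×0.683 + (1−0.278)·(1−0.777)·m_A, so m_A = 410.48/0.8390 = 489.26 t/h.
M = 489.26 + 685.31 = 1174.6 t/h.

1175 t/h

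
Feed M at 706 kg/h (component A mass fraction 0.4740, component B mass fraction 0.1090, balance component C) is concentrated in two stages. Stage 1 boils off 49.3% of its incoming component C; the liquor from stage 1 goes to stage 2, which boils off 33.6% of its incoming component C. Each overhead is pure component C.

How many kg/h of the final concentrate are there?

component C in feed = 706×0.417 = 294.4 kg/h.
After stage 1: component C left = (1−0.493)×294.4 = 149.26; stream total = 560.86 kg/h.
After stage 2: component C left = (1−0.336)×149.26 = 99.11; final concentrate = 510.71 kg/h.

510.7 kg/h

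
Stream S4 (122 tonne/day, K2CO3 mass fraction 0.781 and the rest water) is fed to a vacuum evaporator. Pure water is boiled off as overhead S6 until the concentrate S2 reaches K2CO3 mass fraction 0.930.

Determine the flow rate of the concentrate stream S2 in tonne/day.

102.5 tonne/day

K2CO3 is conserved: 122×0.781 = 95.282 tonne/day all reports to the concentrate.
Concentrate = 95.282/(target fraction) = 102.45 tonne/day.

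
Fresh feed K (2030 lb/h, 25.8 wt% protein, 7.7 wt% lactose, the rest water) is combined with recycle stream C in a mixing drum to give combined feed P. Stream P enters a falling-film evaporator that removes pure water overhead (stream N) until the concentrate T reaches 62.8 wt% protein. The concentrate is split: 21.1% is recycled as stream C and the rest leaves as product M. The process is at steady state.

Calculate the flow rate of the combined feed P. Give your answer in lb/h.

Overall protein balance (none leaves overhead): protein in fresh feed = protein in product, i.e. 2030×0.258 = (1−0.211)·T·0.628.
T = 523.74/(0.628×0.789) = 1057 lb/h.
Recycle C = 0.211×1057 = 223.03 lb/h.
Combined feed P = 2030 + 223.03 = 2253 lb/h.

2253 lb/h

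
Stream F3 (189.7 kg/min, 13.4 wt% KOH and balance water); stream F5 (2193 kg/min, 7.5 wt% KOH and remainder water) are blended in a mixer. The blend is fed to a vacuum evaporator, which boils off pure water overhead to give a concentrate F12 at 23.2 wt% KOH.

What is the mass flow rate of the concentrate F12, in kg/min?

KOH entering = 189.7×0.134 + 2193×0.075 = 189.89 kg/min.
All KOH reports to F12, so F12 = 189.89/0.232 = 818.51 kg/min.

818.5 kg/min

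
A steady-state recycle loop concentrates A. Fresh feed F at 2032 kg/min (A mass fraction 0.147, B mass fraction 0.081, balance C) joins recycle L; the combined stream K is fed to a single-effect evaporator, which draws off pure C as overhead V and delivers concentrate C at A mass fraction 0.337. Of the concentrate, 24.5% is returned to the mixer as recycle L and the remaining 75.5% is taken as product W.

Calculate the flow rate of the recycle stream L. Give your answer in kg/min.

287.6 kg/min

Overall A balance (none leaves overhead): A in fresh feed = A in product, i.e. 2032×0.147 = (1−0.245)·C·0.337.
C = 298.7/(0.337×0.755) = 1174 kg/min.
Recycle L = 0.245×1174 = 287.63 kg/min.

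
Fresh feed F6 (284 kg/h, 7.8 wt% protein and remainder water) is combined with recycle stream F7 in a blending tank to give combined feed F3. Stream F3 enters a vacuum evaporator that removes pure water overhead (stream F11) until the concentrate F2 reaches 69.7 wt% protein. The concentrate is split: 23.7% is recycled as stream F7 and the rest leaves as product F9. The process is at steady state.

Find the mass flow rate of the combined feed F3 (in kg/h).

293.9 kg/h

Overall protein balance (none leaves overhead): protein in fresh feed = protein in product, i.e. 284×0.078 = (1−0.237)·F2·0.697.
F2 = 22.152/(0.697×0.763) = 41.654 kg/h.
Recycle F7 = 0.237×41.654 = 9.872 kg/h.
Combined feed F3 = 284 + 9.872 = 293.87 kg/h.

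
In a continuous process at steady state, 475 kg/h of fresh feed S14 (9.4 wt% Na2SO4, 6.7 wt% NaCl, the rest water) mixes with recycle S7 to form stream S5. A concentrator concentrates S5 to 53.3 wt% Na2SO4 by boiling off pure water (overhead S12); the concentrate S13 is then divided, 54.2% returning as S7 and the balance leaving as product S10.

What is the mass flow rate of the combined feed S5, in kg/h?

574.1 kg/h

Overall Na2SO4 balance (none leaves overhead): Na2SO4 in fresh feed = Na2SO4 in product, i.e. 475×0.094 = (1−0.542)·S13·0.533.
S13 = 44.65/(0.533×0.458) = 182.91 kg/h.
Recycle S7 = 0.542×182.91 = 99.135 kg/h.
Combined feed S5 = 475 + 99.135 = 574.14 kg/h.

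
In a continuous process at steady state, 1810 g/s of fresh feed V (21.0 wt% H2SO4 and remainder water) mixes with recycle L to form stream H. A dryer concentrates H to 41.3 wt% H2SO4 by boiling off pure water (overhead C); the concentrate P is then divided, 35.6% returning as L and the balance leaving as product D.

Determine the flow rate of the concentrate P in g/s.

Overall H2SO4 balance (none leaves overhead): H2SO4 in fresh feed = H2SO4 in product, i.e. 1810×0.210 = (1−0.356)·P·0.413.
P = 380.1/(0.413×0.644) = 1429.1 g/s.

1429 g/s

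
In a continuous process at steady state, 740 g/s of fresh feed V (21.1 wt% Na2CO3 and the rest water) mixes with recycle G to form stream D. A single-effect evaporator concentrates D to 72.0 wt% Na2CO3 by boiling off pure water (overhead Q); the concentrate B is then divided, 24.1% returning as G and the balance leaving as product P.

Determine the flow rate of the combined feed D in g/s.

808.9 g/s

Overall Na2CO3 balance (none leaves overhead): Na2CO3 in fresh feed = Na2CO3 in product, i.e. 740×0.211 = (1−0.241)·B·0.720.
B = 156.14/(0.720×0.759) = 285.72 g/s.
Recycle G = 0.241×285.72 = 68.858 g/s.
Combined feed D = 740 + 68.858 = 808.86 g/s.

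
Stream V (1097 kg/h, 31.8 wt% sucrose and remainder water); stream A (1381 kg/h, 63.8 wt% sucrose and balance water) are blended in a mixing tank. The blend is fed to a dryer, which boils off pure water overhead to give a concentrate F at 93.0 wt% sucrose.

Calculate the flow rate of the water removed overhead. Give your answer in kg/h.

sucrose entering = 1097×0.318 + 1381×0.638 = 1229.9 kg/h.
All sucrose reports to F, so F = 1229.9/0.930 = 1322.5 kg/h.
Total feed = 2478 kg/h; overhead = 2478 − 1322.5 = 1155.5 kg/h.

1156 kg/h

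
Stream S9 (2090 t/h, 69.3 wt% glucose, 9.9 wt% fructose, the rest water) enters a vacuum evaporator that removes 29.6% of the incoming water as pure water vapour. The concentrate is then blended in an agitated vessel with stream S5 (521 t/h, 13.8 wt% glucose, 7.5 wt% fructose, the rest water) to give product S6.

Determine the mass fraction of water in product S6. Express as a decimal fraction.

Vapour removed = 0.296×0.208×2090 = 128.68 t/h; concentrate = 1961.3 t/h.
water reaching the mixer = 306.04 (from concentrate) + 521×0.787 = 716.07 t/h.
Product flow = 1961.3 + 521 = 2482.3 t/h; water fraction = 0.288.

0.288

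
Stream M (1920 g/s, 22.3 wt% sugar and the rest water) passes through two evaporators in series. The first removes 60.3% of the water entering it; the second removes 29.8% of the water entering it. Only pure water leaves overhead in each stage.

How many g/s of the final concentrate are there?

water in feed = 1920×0.777 = 1491.8 g/s.
After stage 1: water left = (1−0.603)×1491.8 = 592.26; stream total = 1020.4 g/s.
After stage 2: water left = (1−0.298)×592.26 = 415.77; final concentrate = 843.93 g/s.

843.9 g/s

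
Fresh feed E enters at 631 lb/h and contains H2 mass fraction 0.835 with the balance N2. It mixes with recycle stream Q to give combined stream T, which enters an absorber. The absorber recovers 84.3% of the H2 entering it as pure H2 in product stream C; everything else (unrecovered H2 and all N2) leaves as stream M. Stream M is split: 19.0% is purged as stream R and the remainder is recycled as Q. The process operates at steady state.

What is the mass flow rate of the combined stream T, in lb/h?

1152 lb/h

N2 enters only via E and leaves only via the purge: 631×0.165 = 0.190×(N2 in M), and the absorber passes all N2, so N2 in T = N2 in M = 547.97 lb/h.
H2 in T: m_A = 631×0.835 + (1−0.190)·(1−0.843)·m_A, so m_A = 526.88/0.8728 = 603.65 lb/h.
T = 603.65 + 547.97 = 1151.6 lb/h.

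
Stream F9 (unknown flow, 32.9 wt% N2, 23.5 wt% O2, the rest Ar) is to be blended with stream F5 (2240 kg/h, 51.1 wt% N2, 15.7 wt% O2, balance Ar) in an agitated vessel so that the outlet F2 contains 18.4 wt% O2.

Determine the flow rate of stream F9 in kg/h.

1186 kg/h

Let F9 be the unknown flow. Total out = 2240 + F9.
O2 balance: 351.68 + 0.235·F9 = 0.184·(2240 + F9)
(0.235 − 0.184)·F9 = 0.184×2240 − 351.68 = 60.48
F9 = 60.48 / 0.051 = 1185.9 kg/h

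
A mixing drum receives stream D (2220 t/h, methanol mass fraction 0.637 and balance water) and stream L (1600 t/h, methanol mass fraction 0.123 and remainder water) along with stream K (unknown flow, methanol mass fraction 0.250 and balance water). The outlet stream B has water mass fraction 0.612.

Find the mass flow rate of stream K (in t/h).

Let K be the unknown flow. Total out = 3820 + K.
water balance: 2209.1 + 0.750·K = 0.612·(3820 + K)
(0.750 − 0.612)·K = 0.612×3820 − 2209.1 = 128.78
K = 128.78 / 0.138 = 933.19 t/h

933.2 t/h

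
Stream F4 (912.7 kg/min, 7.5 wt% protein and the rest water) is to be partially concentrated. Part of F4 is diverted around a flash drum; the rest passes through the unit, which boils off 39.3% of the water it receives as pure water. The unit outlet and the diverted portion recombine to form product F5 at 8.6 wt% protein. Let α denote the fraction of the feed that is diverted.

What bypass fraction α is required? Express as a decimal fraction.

All 912.7×0.075 = 68.453 kg/min of protein reaches F5, so F5 = 68.453/0.086 = 795.96 kg/min and vapour = 116.74 kg/min.
The evaporator receives (1−α)·912.7 of feed at 0.925 water and removes 0.393 of that water:
0.393×0.925×(1−α)×912.7 = 116.74
(1−α) = 116.74/331.79 = 0.3519;  α = 0.6481.

0.648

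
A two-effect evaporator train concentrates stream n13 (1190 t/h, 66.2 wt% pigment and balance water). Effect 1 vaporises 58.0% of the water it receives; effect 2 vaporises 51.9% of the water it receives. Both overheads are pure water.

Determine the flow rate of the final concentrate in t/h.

869 t/h

water in feed = 1190×0.338 = 402.22 t/h.
After stage 1: water left = (1−0.580)×402.22 = 168.93; stream total = 956.71 t/h.
After stage 2: water left = (1−0.519)×168.93 = 81.256; final concentrate = 869.04 t/h.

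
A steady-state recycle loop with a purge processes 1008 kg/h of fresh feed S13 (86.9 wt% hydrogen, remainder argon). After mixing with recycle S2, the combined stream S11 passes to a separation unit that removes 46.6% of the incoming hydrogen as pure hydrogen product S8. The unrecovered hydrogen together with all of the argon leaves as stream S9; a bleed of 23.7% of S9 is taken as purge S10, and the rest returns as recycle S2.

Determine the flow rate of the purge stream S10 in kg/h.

argon enters only via S13 and leaves only via the purge: 1008×0.131 = 0.237×(argon in S9), and the separation unit passes all argon, so argon in S11 = argon in S9 = 557.16 kg/h.
hydrogen in S11: m_A = 1008×0.869 + (1−0.237)·(1−0.466)·m_A, so m_A = 875.95/0.5926 = 1478.3 kg/h.
S9 = (1−0.466)×1478.3 + 557.16 = 1346.6 kg/h.
Purge S10 = 0.237×1346.6 = 319.13 kg/h.

319.1 kg/h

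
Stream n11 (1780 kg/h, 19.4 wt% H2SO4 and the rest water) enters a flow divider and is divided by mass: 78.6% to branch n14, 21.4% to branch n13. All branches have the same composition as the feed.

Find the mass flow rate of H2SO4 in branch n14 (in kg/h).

271.4 kg/h

Branch n14 total = 0.786×1780 = 1399.1 kg/h.
H2SO4 in n14 = 0.194×1399.1 = 271.42 kg/h.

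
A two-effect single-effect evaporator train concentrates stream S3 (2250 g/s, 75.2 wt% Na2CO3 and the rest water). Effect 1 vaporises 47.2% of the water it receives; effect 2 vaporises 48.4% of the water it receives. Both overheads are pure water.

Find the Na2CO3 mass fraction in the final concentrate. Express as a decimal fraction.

0.9176

water in feed = 2250×0.248 = 558 g/s.
After stage 1: water left = (1−0.472)×558 = 294.62; stream total = 1986.6 g/s.
After stage 2: water left = (1−0.484)×294.62 = 152.03; final concentrate = 1844 g/s.
Na2CO3 fraction = 1692/1844 = 0.9176.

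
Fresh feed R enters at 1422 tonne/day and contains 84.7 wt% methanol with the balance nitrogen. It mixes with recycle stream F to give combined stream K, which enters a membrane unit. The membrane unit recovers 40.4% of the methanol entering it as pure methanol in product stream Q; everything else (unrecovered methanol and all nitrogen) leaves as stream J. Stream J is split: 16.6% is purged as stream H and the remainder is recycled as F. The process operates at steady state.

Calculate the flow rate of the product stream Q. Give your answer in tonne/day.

methanol in K: m_A = 1422×0.847 + (1−0.166)·(1−0.404)·m_A, so m_A = 1204.4/0.5029 = 2394.8 tonne/day.
Product Q = 0.404×2394.8 = 967.5 tonne/day.

967.5 tonne/day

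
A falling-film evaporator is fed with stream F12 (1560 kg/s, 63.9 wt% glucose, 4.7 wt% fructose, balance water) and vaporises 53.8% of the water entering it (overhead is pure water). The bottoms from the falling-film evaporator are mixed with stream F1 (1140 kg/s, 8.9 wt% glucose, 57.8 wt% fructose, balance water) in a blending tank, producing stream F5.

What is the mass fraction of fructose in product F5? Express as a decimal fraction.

Vapour removed = 0.538×0.314×1560 = 263.53 kg/s; concentrate = 1296.5 kg/s.
fructose reaching the mixer = 73.32 (from concentrate) + 1140×0.578 = 732.24 kg/s.
Product flow = 1296.5 + 1140 = 2436.5 kg/s; fructose fraction = 0.3005.

0.3005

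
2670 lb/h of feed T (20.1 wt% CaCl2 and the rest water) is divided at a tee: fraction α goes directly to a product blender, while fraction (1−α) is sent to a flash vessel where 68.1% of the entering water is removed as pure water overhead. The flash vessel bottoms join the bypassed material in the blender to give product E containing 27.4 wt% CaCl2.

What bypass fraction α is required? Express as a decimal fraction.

All 2670×0.201 = 536.67 lb/h of CaCl2 reaches E, so E = 536.67/0.274 = 1958.6 lb/h and vapour = 711.35 lb/h.
The evaporator receives (1−α)·2670 of feed at 0.799 water and removes 0.681 of that water:
0.681×0.799×(1−α)×2670 = 711.35
(1−α) = 711.35/1452.8 = 0.4896;  α = 0.5104.

0.510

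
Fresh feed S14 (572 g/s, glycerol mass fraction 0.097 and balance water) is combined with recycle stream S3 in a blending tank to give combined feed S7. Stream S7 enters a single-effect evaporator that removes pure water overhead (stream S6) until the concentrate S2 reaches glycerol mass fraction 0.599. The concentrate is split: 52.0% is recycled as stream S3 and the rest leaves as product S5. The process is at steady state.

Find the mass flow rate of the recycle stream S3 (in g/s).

Overall glycerol balance (none leaves overhead): glycerol in fresh feed = glycerol in product, i.e. 572×0.097 = (1−0.520)·S2·0.599.
S2 = 55.484/(0.599×0.480) = 192.97 g/s.
Recycle S3 = 0.520×192.97 = 100.35 g/s.

100.3 g/s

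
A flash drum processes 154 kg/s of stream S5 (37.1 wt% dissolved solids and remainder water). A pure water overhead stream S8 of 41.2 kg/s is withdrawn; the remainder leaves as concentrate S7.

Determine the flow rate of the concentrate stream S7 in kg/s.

Concentrate = 154 − 41.2 = 112.8 kg/s.

112.8 kg/s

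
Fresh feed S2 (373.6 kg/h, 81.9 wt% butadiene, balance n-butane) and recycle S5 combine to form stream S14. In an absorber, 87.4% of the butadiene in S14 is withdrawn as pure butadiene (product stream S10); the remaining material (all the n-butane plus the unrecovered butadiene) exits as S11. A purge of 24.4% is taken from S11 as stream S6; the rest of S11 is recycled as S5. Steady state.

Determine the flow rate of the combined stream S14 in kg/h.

615.3 kg/h

n-butane enters only via S2 and leaves only via the purge: 373.6×0.181 = 0.244×(n-butane in S11), and the absorber passes all n-butane, so n-butane in S14 = n-butane in S11 = 277.14 kg/h.
butadiene in S14: m_A = 373.6×0.819 + (1−0.244)·(1−0.874)·m_A, so m_A = 305.98/0.9047 = 338.19 kg/h.
S14 = 338.19 + 277.14 = 615.33 kg/h.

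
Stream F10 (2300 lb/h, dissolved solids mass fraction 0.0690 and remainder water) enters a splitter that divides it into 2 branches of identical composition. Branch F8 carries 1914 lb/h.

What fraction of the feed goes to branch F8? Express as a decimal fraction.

Fraction to F8 = 1914/2300 = 0.8322.

0.832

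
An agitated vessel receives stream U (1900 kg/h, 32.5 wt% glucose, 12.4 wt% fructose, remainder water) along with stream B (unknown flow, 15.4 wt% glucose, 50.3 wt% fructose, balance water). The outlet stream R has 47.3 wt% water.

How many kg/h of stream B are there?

Let B be the unknown flow. Total out = 1900 + B.
water balance: 1046.9 + 0.343·B = 0.473·(1900 + B)
(0.343 − 0.473)·B = 0.473×1900 − 1046.9 = -148.2
B = -148.2 / -0.130 = 1140 kg/h

1140 kg/h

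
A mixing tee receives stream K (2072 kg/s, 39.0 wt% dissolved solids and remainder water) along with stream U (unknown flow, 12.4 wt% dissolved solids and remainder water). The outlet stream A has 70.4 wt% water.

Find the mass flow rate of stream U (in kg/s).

1132 kg/s

Let U be the unknown flow. Total out = 2072 + U.
water balance: 1263.9 + 0.876·U = 0.704·(2072 + U)
(0.876 − 0.704)·U = 0.704×2072 − 1263.9 = 194.77
U = 194.77 / 0.172 = 1132.4 kg/s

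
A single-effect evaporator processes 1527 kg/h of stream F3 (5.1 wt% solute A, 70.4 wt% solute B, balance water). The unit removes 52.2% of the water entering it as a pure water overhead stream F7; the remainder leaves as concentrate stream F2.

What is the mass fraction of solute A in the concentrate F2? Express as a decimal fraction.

0.058

solute A is not removed: 1527×0.051 = 77.877 kg/h of solute A enters F2.
water entering = 1527×0.245 = 374.12 kg/h; overhead removed = 0.522×374.12 = 195.29 kg/h.
Concentrate = 1527 − 195.29 = 1331.7 kg/h.
Mass fraction = 77.877/1331.7 = 0.058.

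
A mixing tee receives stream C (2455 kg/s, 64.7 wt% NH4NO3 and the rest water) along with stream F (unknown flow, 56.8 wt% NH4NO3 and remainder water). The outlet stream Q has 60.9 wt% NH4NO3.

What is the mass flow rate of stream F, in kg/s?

2275 kg/s

Let F be the unknown flow. Total out = 2455 + F.
NH4NO3 balance: 1588.4 + 0.568·F = 0.609·(2455 + F)
(0.568 − 0.609)·F = 0.609×2455 − 1588.4 = -93.29
F = -93.29 / -0.041 = 2275.4 kg/s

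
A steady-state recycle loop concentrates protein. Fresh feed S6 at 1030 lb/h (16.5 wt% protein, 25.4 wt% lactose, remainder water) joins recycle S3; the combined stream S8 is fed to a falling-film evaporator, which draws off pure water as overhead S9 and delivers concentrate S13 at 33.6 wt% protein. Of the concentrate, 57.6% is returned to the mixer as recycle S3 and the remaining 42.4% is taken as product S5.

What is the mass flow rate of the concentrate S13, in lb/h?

Overall protein balance (none leaves overhead): protein in fresh feed = protein in product, i.e. 1030×0.165 = (1−0.576)·S13·0.336.
S13 = 169.95/(0.336×0.424) = 1192.9 lb/h.

1193 lb/h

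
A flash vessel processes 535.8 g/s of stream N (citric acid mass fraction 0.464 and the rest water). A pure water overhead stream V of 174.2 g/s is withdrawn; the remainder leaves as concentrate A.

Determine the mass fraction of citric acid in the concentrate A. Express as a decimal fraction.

0.688

citric acid is not removed: 535.8×0.464 = 248.61 g/s of citric acid enters A.
Concentrate = 535.8 − 174.2 = 361.6 g/s.
Mass fraction = 248.61/361.6 = 0.688.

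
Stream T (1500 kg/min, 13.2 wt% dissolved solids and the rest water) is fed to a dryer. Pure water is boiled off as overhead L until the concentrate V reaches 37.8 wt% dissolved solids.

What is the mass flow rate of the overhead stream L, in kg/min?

dissolved solids is conserved: 1500×0.132 = 198 kg/min all reports to the concentrate.
Concentrate = 198/(target fraction) = 523.81 kg/min.
Overhead = 1500 − 523.81 = 976.19 kg/min.

976.2 kg/min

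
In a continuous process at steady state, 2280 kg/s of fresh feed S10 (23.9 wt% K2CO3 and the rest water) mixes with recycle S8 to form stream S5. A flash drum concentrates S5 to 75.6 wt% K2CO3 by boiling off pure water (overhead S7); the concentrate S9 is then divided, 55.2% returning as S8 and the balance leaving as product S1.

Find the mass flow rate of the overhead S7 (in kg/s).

Overall K2CO3 balance (none leaves overhead): K2CO3 in fresh feed = K2CO3 in product, i.e. 2280×0.239 = (1−0.552)·S9·0.756.
S9 = 544.92/(0.756×0.448) = 1608.9 kg/s.
Recycle S8 = 0.552×1608.9 = 888.12 kg/s.
Combined feed S5 = 2280 + 888.12 = 3168.1 kg/s.
Overhead S7 = S5 − S9 = 3168.1 − 1608.9 = 1559.2 kg/s.

1559 kg/s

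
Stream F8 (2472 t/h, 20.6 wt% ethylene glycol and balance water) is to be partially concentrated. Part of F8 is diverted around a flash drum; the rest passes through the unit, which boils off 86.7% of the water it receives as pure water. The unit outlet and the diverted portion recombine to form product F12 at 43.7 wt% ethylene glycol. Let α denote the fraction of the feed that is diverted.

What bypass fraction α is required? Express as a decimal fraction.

0.232

All 2472×0.206 = 509.23 t/h of ethylene glycol reaches F12, so F12 = 509.23/0.437 = 1165.3 t/h and vapour = 1306.7 t/h.
The evaporator receives (1−α)·2472 of feed at 0.794 water and removes 0.867 of that water:
0.867×0.794×(1−α)×2472 = 1306.7
(1−α) = 1306.7/1701.7 = 0.7679;  α = 0.2321.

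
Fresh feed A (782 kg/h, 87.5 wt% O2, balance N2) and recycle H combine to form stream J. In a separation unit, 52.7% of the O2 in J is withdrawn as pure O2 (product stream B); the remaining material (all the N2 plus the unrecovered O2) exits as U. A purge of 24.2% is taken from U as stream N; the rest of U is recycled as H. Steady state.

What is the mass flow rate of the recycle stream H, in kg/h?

N2 enters only via A and leaves only via the purge: 782×0.125 = 0.242×(N2 in U), and the separation unit passes all N2, so N2 in J = N2 in U = 403.93 kg/h.
O2 in J: m_A = 782×0.875 + (1−0.242)·(1−0.527)·m_A, so m_A = 684.25/0.6415 = 1066.7 kg/h.
U = (1−0.527)×1066.7 + 403.93 = 908.47 kg/h.
Recycle H = (1−0.242)×908.47 = 688.62 kg/h.

688.6 kg/h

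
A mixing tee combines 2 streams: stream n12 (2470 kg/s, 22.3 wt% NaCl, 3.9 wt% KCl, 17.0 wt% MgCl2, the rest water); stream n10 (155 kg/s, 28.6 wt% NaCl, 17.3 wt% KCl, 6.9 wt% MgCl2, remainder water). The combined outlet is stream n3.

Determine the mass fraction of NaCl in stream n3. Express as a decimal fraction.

0.227

Total flow out = 2470 + 155 = 2625 kg/s.
NaCl in = 2470×0.223 + 155×0.286 = 595.14 kg/s.
NaCl mass fraction in n3 = 595.14/2625 = 0.227.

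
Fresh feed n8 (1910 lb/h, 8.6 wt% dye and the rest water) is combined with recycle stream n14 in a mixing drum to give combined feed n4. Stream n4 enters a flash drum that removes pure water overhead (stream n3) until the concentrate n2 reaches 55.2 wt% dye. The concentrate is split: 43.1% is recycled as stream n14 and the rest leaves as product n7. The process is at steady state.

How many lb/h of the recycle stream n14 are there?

225.4 lb/h

Overall dye balance (none leaves overhead): dye in fresh feed = dye in product, i.e. 1910×0.086 = (1−0.431)·n2·0.552.
n2 = 164.26/(0.552×0.569) = 522.97 lb/h.
Recycle n14 = 0.431×522.97 = 225.4 lb/h.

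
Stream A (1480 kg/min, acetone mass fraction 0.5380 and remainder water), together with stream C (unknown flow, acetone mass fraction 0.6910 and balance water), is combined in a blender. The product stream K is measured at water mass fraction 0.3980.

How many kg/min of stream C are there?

1064 kg/min

Let C be the unknown flow. Total out = 1480 + C.
water balance: 683.76 + 0.309·C = 0.398·(1480 + C)
(0.309 − 0.398)·C = 0.398×1480 − 683.76 = -94.72
C = -94.72 / -0.089 = 1064.3 kg/min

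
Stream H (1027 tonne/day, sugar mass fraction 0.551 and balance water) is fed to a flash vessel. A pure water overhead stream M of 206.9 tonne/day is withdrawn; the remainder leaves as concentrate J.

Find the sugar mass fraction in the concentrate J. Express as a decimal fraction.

0.690

sugar is not removed: 1027×0.551 = 565.88 tonne/day of sugar enters J.
Concentrate = 1027 − 206.9 = 820.1 tonne/day.
Mass fraction = 565.88/820.1 = 0.690.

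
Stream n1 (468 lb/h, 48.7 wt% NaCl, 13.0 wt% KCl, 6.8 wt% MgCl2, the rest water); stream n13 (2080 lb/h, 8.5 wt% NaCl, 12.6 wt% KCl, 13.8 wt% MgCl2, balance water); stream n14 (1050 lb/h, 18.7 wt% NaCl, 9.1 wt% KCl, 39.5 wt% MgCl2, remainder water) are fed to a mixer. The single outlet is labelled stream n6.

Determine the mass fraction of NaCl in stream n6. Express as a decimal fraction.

Total flow out = 468 + 2080 + 1050 = 3598 lb/h.
NaCl in = 468×0.487 + 2080×0.085 + 1050×0.187 = 601.07 lb/h.
NaCl mass fraction in n6 = 601.07/3598 = 0.1671.

0.1671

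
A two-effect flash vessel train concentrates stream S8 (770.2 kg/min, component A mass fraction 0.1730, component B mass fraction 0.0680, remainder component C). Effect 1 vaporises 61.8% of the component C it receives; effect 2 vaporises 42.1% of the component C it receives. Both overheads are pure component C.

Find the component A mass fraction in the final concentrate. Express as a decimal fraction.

0.4231

component C in feed = 770.2×0.759 = 584.58 kg/min.
After stage 1: component C left = (1−0.618)×584.58 = 223.31; stream total = 408.93 kg/min.
After stage 2: component C left = (1−0.421)×223.31 = 129.3; final concentrate = 314.91 kg/min.
component A fraction = 133.24/314.91 = 0.4231.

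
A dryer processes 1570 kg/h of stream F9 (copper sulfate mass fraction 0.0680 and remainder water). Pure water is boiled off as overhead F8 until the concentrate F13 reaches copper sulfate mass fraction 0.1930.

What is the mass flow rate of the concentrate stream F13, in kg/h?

copper sulfate is conserved: 1570×0.068 = 106.76 kg/h all reports to the concentrate.
Concentrate = 106.76/(target fraction) = 553.16 kg/h.

553.2 kg/h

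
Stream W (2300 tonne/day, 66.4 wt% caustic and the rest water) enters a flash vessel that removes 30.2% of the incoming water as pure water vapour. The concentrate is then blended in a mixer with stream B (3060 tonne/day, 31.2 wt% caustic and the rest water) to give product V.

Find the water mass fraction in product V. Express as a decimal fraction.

0.516

Vapour removed = 0.302×0.336×2300 = 233.39 tonne/day; concentrate = 2066.6 tonne/day.
water reaching the mixer = 539.41 (from concentrate) + 3060×0.688 = 2644.7 tonne/day.
Product flow = 2066.6 + 3060 = 5126.6 tonne/day; water fraction = 0.516.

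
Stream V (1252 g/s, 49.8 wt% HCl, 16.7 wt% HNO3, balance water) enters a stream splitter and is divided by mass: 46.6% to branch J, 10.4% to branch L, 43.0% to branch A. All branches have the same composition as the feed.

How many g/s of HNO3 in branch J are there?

Branch J total = 0.466×1252 = 583.43 g/s.
HNO3 in J = 0.167×583.43 = 97.433 g/s.

97.43 g/s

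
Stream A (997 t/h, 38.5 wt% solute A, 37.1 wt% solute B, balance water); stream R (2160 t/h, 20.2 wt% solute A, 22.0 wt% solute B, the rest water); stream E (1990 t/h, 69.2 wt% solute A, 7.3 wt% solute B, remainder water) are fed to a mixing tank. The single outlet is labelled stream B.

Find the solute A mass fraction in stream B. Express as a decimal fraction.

Total flow out = 997 + 2160 + 1990 = 5147 t/h.
solute A in = 997×0.385 + 2160×0.202 + 1990×0.692 = 2197.2 t/h.
solute A mass fraction in B = 2197.2/5147 = 0.427.

0.427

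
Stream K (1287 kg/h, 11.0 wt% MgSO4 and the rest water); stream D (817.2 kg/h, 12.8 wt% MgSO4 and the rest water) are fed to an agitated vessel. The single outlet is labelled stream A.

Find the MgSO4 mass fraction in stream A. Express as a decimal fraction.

0.117

Total flow out = 1287 + 817.2 = 2104.2 kg/h.
MgSO4 in = 1287×0.110 + 817.2×0.128 = 246.17 kg/h.
MgSO4 mass fraction in A = 246.17/2104.2 = 0.117.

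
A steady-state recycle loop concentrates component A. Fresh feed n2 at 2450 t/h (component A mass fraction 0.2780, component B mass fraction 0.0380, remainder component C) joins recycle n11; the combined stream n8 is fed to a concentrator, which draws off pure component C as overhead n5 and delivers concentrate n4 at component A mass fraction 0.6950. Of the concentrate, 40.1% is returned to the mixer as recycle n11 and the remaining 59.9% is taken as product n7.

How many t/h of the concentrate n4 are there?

Overall component A balance (none leaves overhead): component A in fresh feed = component A in product, i.e. 2450×0.278 = (1−0.401)·n4·0.695.
n4 = 681.1/(0.695×0.599) = 1636.1 t/h.

1636 t/h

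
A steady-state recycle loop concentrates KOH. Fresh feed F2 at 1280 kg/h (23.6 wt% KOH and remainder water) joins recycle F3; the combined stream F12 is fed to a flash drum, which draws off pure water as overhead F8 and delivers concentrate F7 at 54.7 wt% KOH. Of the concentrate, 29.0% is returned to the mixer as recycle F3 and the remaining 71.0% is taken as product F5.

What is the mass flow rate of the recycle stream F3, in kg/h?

Overall KOH balance (none leaves overhead): KOH in fresh feed = KOH in product, i.e. 1280×0.236 = (1−0.290)·F7·0.547.
F7 = 302.08/(0.547×0.710) = 777.81 kg/h.
Recycle F3 = 0.290×777.81 = 225.57 kg/h.

225.6 kg/h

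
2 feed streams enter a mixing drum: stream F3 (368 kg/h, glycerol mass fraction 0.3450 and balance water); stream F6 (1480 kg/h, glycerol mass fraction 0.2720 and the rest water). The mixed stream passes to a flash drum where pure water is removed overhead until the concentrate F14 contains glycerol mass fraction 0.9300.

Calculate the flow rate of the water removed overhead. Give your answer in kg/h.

glycerol entering = 368×0.345 + 1480×0.272 = 529.52 kg/h.
All glycerol reports to F14, so F14 = 529.52/0.930 = 569.38 kg/h.
Total feed = 1848 kg/h; overhead = 1848 − 569.38 = 1278.6 kg/h.

1279 kg/h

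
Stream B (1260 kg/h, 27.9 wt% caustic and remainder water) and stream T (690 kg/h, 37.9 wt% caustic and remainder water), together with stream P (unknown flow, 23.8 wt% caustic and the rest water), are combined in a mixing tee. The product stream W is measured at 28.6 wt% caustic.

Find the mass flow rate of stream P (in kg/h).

Let P be the unknown flow. Total out = 1950 + P.
caustic balance: 613.05 + 0.238·P = 0.286·(1950 + P)
(0.238 − 0.286)·P = 0.286×1950 − 613.05 = -55.35
P = -55.35 / -0.048 = 1153.1 kg/h

1153 kg/h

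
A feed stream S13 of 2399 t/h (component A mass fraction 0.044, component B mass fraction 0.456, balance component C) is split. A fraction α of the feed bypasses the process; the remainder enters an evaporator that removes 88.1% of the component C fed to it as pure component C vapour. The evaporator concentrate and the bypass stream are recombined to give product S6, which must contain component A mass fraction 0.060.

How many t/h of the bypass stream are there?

All 2399×0.044 = 105.56 t/h of component A reaches S6, so S6 = 105.56/0.060 = 1759.3 t/h and vapour = 639.73 t/h.
The evaporator receives (1−α)·2399 of feed at 0.500 component C and removes 0.881 of that component C:
0.881×0.500×(1−α)×2399 = 639.73
(1−α) = 639.73/1056.8 = 0.6054;  α = 0.3946.
Bypass flow = 0.3946×2399 = 946.71 t/h.

946.7 t/h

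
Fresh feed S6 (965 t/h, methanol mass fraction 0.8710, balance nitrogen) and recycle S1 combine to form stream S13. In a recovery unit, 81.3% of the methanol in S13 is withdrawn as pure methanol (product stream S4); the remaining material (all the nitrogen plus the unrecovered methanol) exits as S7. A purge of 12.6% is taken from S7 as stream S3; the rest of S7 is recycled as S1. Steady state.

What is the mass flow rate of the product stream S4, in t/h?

816.8 t/h

methanol in S13: m_A = 965×0.871 + (1−0.126)·(1−0.813)·m_A, so m_A = 840.51/0.8366 = 1004.7 t/h.
Product S4 = 0.813×1004.7 = 816.84 t/h.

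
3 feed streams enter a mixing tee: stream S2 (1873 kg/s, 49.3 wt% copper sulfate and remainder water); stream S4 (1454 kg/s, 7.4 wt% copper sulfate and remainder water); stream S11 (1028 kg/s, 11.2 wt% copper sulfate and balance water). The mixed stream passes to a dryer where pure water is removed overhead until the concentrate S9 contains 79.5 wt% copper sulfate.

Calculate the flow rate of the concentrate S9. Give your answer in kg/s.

1442 kg/s

copper sulfate entering = 1873×0.493 + 1454×0.074 + 1028×0.112 = 1146.1 kg/s.
All copper sulfate reports to S9, so S9 = 1146.1/0.795 = 1441.7 kg/s.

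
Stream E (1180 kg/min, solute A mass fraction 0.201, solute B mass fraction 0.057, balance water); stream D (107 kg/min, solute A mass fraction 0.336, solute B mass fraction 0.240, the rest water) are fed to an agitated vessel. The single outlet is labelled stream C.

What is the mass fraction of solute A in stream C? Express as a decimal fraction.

Total flow out = 1180 + 107 = 1287 kg/min.
solute A in = 1180×0.201 + 107×0.336 = 273.13 kg/min.
solute A mass fraction in C = 273.13/1287 = 0.212.

0.212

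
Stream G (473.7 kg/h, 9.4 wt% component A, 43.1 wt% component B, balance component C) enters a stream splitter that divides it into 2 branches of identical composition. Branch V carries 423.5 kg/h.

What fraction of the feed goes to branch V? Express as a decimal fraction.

Fraction to V = 423.5/473.7 = 0.8940.

0.894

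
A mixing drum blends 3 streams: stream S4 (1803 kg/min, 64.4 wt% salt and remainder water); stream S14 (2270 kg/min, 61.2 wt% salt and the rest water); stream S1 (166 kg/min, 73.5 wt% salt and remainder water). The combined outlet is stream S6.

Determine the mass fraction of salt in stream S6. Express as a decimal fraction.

Total flow out = 1803 + 2270 + 166 = 4239 kg/min.
salt in = 1803×0.644 + 2270×0.612 + 166×0.735 = 2672.4 kg/min.
salt mass fraction in S6 = 2672.4/4239 = 0.6304.

0.6304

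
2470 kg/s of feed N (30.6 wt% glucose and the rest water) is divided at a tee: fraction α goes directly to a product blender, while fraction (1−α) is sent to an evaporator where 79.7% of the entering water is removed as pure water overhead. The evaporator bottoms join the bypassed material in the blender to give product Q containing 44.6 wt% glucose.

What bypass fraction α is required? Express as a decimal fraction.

0.432

All 2470×0.306 = 755.82 kg/s of glucose reaches Q, so Q = 755.82/0.446 = 1694.7 kg/s and vapour = 775.34 kg/s.
The evaporator receives (1−α)·2470 of feed at 0.694 water and removes 0.797 of that water:
0.797×0.694×(1−α)×2470 = 775.34
(1−α) = 775.34/1366.2 = 0.5675;  α = 0.4325.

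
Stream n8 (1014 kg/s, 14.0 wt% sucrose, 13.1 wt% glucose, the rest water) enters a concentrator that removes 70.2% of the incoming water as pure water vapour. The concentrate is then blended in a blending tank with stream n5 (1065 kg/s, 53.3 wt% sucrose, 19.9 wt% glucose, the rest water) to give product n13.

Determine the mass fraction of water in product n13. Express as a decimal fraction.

0.324

Vapour removed = 0.702×0.729×1014 = 518.92 kg/s; concentrate = 495.08 kg/s.
water reaching the mixer = 220.28 (from concentrate) + 1065×0.268 = 505.7 kg/s.
Product flow = 495.08 + 1065 = 1560.1 kg/s; water fraction = 0.324.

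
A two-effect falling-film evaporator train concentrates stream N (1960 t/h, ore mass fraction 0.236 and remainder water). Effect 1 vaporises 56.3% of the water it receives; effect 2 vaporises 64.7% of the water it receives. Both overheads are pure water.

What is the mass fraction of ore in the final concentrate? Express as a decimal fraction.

0.667

water in feed = 1960×0.764 = 1497.4 t/h.
After stage 1: water left = (1−0.563)×1497.4 = 654.38; stream total = 1116.9 t/h.
After stage 2: water left = (1−0.647)×654.38 = 231; final concentrate = 693.56 t/h.
ore fraction = 462.56/693.56 = 0.667.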